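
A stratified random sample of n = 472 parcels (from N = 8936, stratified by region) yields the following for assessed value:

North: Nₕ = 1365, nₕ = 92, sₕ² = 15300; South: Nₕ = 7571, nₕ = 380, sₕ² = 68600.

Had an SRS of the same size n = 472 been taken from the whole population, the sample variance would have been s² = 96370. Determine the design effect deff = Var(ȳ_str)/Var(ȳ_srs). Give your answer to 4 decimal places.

Var(ȳ_str) = Σ Wₕ²(1−fₕ)sₕ²/nₕ with Wₕ = Nₕ/8936:
  North: (1365/8936)²·(1−92/1365)·15300/92 = 3.6189146
  South: (7571/8936)²·(1−380/7571)·68600/380 = 123.08262
  → Var(ȳ_str) = 126.70153.
Var(ȳ_srs) = (1 − 472/8936)·96370/472 = 193.38926.
deff = 126.70153 / 193.38926 = 0.6552.

0.6552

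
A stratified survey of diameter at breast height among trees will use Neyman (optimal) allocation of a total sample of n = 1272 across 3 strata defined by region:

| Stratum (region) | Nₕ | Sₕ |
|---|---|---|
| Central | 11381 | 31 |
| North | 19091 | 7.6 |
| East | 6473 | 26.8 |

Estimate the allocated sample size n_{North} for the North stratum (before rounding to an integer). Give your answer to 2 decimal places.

Neyman allocation: nₕ = n·NₕSₕ / Σⱼ NⱼSⱼ.
Σ NⱼSⱼ = 11381·31 + 19091·7.6 + 6473·26.8 = 671379.
n_{North} = 1272·19091·7.6 / 671379 = 274.89.

274.89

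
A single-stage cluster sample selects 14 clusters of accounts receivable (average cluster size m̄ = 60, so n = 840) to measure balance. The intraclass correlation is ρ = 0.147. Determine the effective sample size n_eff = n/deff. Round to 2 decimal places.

86.84

deff = 1 + (60 − 1)·0.147 = 1 + 8.673 = 9.673.
n_eff = 840 / 9.673 = 86.84.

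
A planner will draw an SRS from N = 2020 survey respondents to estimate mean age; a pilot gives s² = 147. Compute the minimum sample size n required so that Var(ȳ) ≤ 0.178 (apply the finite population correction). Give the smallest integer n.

587

Without fpc, n₀ = s²/D = 147/0.178 = 825.8427.
With fpc, (1 − n/N)·s²/n ≤ D requires n ≥ n₀/(1 + n₀/N) = 825.8427/(1 + 825.8427/2020) = 586.1892.
Rounding up, n = 587.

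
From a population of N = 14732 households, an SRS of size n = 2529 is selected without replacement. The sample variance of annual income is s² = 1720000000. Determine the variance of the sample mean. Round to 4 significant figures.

563400

Under SRS without replacement, Var(ȳ) = (1 − f)·s²/n with f = n/N = 2529/14732 = 0.17166712.
Var(ȳ) = (1 − 0.17166712)·1720000000/2529 = 0.82833288·680110.72 = 563358.07.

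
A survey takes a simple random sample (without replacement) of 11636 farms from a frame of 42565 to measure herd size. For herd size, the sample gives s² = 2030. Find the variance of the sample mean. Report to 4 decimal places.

0.1268

Under SRS without replacement, Var(ȳ) = (1 − f)·s²/n with f = n/N = 11636/42565 = 0.27337014.
Var(ȳ) = (1 − 0.27337014)·2030/11636 = 0.72662986·0.17445858 = 0.12676681.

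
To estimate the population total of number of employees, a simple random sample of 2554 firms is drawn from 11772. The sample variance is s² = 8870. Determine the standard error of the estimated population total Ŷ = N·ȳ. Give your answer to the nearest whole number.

19413

Var(Ŷ) = N²·Var(ȳ) = N²·(1 − n/N)·s²/n.
f = 2554/11772 = 0.21695549; Var(ȳ) = 0.78304451·8870/2554 = 2.7195007.
Var(Ŷ) = 11772² · 2.7195007 = 3.7686836 × 10^8.
SE(Ŷ) = √(3.7686836 × 10^8) = 19413.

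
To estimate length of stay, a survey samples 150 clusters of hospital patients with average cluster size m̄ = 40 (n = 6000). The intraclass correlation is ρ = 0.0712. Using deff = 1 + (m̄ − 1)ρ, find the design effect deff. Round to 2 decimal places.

deff = 1 + (40 − 1)·0.0712 = 1 + 2.7768 = 3.7768.

3.78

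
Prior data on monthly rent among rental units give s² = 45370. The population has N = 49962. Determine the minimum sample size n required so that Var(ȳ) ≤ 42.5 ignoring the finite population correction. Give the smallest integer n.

Without fpc, n₀ = s²/D = 45370/42.5 = 1067.5294.
Rounding up, n = 1068.

1068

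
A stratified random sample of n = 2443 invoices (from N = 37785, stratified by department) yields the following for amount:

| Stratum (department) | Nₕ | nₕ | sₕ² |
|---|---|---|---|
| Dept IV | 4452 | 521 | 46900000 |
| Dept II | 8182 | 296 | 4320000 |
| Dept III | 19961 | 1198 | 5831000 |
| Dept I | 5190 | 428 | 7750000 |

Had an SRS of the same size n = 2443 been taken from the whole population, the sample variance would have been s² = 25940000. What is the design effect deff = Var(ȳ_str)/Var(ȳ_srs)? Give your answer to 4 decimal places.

Var(ȳ_str) = Σ Wₕ²(1−fₕ)sₕ²/nₕ with Wₕ = Nₕ/37785:
  Dept IV: (4452/37785)²·(1−521/4452)·46900000/521 = 1103.4546
  Dept II: (8182/37785)²·(1−296/8182)·4320000/296 = 659.58296
  Dept III: (19961/37785)²·(1−1198/19961)·5831000/1198 = 1276.8267
  Dept I: (5190/37785)²·(1−428/5190)·7750000/428 = 313.45545
  → Var(ȳ_str) = 3353.3197.
Var(ȳ_srs) = (1 − 2443/37785)·25940000/2443 = 9931.5767.
deff = 3353.3197 / 9931.5767 = 0.3376.

0.3376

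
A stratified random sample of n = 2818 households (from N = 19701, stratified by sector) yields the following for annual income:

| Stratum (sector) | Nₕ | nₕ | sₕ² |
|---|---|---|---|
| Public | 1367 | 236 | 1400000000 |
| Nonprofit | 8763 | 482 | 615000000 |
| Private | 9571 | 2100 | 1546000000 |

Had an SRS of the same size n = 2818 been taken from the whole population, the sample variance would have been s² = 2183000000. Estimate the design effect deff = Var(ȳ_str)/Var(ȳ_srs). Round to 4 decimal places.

0.5992

Var(ȳ_str) = Σ Wₕ²(1−fₕ)sₕ²/nₕ with Wₕ = Nₕ/19701:
  Public: (1367/19701)²·(1−236/1367)·1400000000/236 = 23630.375
  Nonprofit: (8763/19701)²·(1−482/8763)·615000000/482 = 238554.24
  Private: (9571/19701)²·(1−2100/9571)·1546000000/2100 = 135628.11
  → Var(ȳ_str) = 397812.73.
Var(ȳ_srs) = (1 − 2818/19701)·2183000000/2818 = 663856.32.
deff = 397812.73 / 663856.32 = 0.5992.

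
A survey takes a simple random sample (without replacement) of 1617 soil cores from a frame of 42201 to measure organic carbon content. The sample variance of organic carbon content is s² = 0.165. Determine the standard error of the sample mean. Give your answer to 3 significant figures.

Under SRS without replacement, Var(ȳ) = (1 − f)·s²/n with f = n/N = 1617/42201 = 0.03831663.
Var(ȳ) = (1 − 0.03831663)·0.165/1617 = 0.96168337·1.0204082 × 10^-4 = 9.8130956 × 10^-5.
SE(ȳ) = √(9.8130956 × 10^-5) = 0.00991.

0.00991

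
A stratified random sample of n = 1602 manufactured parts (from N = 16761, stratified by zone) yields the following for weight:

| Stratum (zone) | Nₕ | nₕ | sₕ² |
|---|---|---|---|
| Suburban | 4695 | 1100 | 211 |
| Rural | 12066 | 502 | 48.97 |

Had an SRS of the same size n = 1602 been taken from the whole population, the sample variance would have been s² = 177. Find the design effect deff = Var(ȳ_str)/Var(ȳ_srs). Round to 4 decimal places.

0.6002

Var(ȳ_str) = Σ Wₕ²(1−fₕ)sₕ²/nₕ with Wₕ = Nₕ/16761:
  Suburban: (4695/16761)²·(1−1100/4695)·211/1100 = 0.011524561
  Rural: (12066/16761)²·(1−502/12066)·48.97/502 = 0.048450464
  → Var(ȳ_str) = 0.059975025.
Var(ȳ_srs) = (1 − 1602/16761)·177/1602 = 0.099926662.
deff = 0.059975025 / 0.099926662 = 0.6002.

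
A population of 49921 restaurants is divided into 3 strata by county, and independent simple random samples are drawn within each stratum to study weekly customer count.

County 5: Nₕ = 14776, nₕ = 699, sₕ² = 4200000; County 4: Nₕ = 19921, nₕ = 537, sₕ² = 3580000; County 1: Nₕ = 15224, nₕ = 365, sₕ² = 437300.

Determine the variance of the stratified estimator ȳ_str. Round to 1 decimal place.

Var(ȳ_str) = Σₕ Wₕ²(1 − fₕ)sₕ²/nₕ with Wₕ = Nₕ/N, N = 49921.
County 5: Wₕ = 0.29598766; term = 0.29598766²·(1 − 0.04730644)·4200000/699 = 501.50187.
County 4: Wₕ = 0.39905050; term = 0.39905050²·(1 − 0.02695648)·3580000/537 = 1032.9914.
County 1: Wₕ = 0.30496184; term = 0.30496184²·(1 − 0.02397530)·437300/365 = 108.75229.
Sum = 1643.2456.

1643.2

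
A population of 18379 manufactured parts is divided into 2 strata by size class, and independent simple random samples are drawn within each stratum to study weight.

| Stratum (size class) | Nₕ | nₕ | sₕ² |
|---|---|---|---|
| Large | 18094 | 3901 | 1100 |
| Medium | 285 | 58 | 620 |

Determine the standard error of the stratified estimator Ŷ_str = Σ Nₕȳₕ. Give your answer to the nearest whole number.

8550

Var(Ŷ_str) = Σₕ Nₕ²(1 − fₕ)sₕ²/nₕ.
Large: 18094²·(1 − 3901/18094)·1100/3901 = 7.2414498 × 10^7.
Medium: 285²·(1 − 58/285)·620/58 = 691567.24.
Sum = 7.3106065 × 10^7.
SE = √(7.3106065 × 10^7) = 8550.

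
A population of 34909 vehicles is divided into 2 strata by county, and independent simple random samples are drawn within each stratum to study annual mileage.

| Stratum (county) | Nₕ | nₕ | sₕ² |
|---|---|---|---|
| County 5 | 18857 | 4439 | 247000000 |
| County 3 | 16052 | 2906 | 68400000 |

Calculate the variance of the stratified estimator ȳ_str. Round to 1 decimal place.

Var(ȳ_str) = Σₕ Wₕ²(1 − fₕ)sₕ²/nₕ with Wₕ = Nₕ/N, N = 34909.
County 5: Wₕ = 0.54017589; term = 0.54017589²·(1 − 0.23540330)·247000000/4439 = 12414.082.
County 3: Wₕ = 0.45982411; term = 0.45982411²·(1 − 0.18103663)·68400000/2906 = 4075.7586.
Sum = 16489.841.

16489.8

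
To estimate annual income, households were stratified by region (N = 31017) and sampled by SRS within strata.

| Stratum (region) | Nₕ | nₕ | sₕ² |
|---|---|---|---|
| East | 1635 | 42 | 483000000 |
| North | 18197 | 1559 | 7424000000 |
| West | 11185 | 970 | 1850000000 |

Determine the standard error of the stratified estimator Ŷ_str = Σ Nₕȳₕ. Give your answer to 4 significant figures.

4.110 × 10^7

Var(Ŷ_str) = Σₕ Nₕ²(1 − fₕ)sₕ²/nₕ.
East: 1635²·(1 − 42/1635)·483000000/42 = 2.9952382 × 10^13.
North: 18197²·(1 − 1559/18197)·7424000000/1559 = 1.4417593 × 10^15.
West: 11185²·(1 − 970/11185)·1850000000/970 = 2.1790859 × 10^14.
Sum = 1.6896203 × 10^15.
SE = √(1.6896203 × 10^15) = 4.110 × 10^7.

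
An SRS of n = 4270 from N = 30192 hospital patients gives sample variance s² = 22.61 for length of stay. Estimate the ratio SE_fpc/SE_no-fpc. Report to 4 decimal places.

f = n/N = 4270/30192 = 0.14142819.
SE_no-fpc = √(s²/n) = 0.072767314; SE_fpc = √((1−f)s²/n) = 0.067425574.
Ratio = √(1−f) = 0.92659150.

0.9266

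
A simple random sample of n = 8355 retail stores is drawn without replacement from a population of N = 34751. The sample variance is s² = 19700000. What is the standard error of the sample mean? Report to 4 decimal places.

Under SRS without replacement, Var(ȳ) = (1 − f)·s²/n with f = n/N = 8355/34751 = 0.24042474.
Var(ȳ) = (1 − 0.24042474)·19700000/8355 = 0.75957526·2357.8695 = 1790.9794.
SE(ȳ) = √(1790.9794) = 42.3200.

42.3200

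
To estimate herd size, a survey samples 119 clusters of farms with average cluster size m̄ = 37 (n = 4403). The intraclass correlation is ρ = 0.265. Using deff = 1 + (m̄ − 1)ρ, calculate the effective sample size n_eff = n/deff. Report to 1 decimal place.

417.7

deff = 1 + (37 − 1)·0.265 = 1 + 9.54 = 10.54.
n_eff = 4403 / 10.54 = 417.7.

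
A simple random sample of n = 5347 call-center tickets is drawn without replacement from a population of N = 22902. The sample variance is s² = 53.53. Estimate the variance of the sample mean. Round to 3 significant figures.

Under SRS without replacement, Var(ȳ) = (1 − f)·s²/n with f = n/N = 5347/22902 = 0.23347306.
Var(ȳ) = (1 − 0.23347306)·53.53/5347 = 0.76652694·0.010011221 = 0.0076738708.

0.00767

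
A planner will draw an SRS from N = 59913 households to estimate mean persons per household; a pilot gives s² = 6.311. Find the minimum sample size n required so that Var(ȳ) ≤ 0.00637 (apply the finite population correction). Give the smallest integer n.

975

Without fpc, n₀ = s²/D = 6.311/0.00637 = 990.7378.
With fpc, (1 − n/N)·s²/n ≤ D requires n ≥ n₀/(1 + n₀/N) = 990.7378/(1 + 990.7378/59913) = 974.6212.
Rounding up, n = 975.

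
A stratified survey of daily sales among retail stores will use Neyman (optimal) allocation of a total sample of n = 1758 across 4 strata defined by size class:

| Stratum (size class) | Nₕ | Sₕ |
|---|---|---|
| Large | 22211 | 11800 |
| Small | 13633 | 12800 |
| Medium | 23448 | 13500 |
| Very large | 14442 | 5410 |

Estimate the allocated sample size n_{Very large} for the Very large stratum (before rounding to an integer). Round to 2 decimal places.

165.23

Neyman allocation: nₕ = n·NₕSₕ / Σⱼ NⱼSⱼ.
Σ NⱼSⱼ = 22211·11800 + 13633·12800 + 23448·13500 + 14442·5410 = 8.3127142 × 10^8.
n_{Very large} = 1758·14442·5410 / (8.3127142 × 10^8) = 165.23.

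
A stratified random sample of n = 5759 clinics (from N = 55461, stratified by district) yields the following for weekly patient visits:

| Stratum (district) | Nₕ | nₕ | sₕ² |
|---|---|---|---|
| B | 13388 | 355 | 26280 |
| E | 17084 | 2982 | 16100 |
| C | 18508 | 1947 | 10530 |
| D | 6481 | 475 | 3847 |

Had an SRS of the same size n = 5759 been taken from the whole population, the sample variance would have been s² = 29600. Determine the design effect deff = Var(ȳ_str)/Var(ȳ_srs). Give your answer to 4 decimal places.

Var(ȳ_str) = Σ Wₕ²(1−fₕ)sₕ²/nₕ with Wₕ = Nₕ/55461:
  B: (13388/55461)²·(1−355/13388)·26280/355 = 4.1993465
  E: (17084/55461)²·(1−2982/17084)·16100/2982 = 0.42287608
  C: (18508/55461)²·(1−1947/18508)·10530/1947 = 0.53893089
  D: (6481/55461)²·(1−475/6481)·3847/475 = 0.10248977
  → Var(ȳ_str) = 5.2636432.
Var(ȳ_srs) = (1 − 5759/55461)·29600/5759 = 4.6060728.
deff = 5.2636432 / 4.6060728 = 1.1428.

1.1428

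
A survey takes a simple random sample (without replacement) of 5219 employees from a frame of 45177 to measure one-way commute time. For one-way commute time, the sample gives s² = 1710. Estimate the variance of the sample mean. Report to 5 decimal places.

Under SRS without replacement, Var(ȳ) = (1 − f)·s²/n with f = n/N = 5219/45177 = 0.11552339.
Var(ȳ) = (1 − 0.11552339)·1710/5219 = 0.88447661·0.32764897 = 0.28979786.

0.28980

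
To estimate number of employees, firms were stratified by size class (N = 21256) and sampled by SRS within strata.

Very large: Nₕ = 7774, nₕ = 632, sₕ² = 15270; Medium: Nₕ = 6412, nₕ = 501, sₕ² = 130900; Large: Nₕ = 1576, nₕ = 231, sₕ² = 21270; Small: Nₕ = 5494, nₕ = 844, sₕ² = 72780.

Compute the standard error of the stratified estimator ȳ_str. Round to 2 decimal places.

5.49

Var(ȳ_str) = Σₕ Wₕ²(1 − fₕ)sₕ²/nₕ with Wₕ = Nₕ/N, N = 21256.
Very large: Wₕ = 0.36573203; term = 0.36573203²·(1 − 0.08129663)·15270/632 = 2.9690893.
Medium: Wₕ = 0.30165600; term = 0.30165600²·(1 − 0.07813475)·130900/501 = 21.917616.
Large: Wₕ = 0.07414377; term = 0.07414377²·(1 − 0.14657360)·21270/231 = 0.43198725.
Small: Wₕ = 0.25846820; term = 0.25846820²·(1 − 0.15362213)·72780/844 = 4.8758252.
Sum = 30.194518.
SE = √(30.194518) = 5.49.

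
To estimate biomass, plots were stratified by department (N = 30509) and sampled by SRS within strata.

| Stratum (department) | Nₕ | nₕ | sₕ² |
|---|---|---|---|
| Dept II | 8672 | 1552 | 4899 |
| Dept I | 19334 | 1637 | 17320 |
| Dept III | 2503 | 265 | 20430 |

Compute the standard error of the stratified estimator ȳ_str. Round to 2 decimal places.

2.14

Var(ȳ_str) = Σₕ Wₕ²(1 − fₕ)sₕ²/nₕ with Wₕ = Nₕ/N, N = 30509.
Dept II: Wₕ = 0.28424399; term = 0.28424399²·(1 − 0.17896679)·4899/1552 = 0.2093915.
Dept I: Wₕ = 0.63371464; term = 0.63371464²·(1 − 0.08466949)·17320/1637 = 3.889239.
Dept III: Wₕ = 0.08204136; term = 0.08204136²·(1 − 0.10587295)·20430/265 = 0.46396741.
Sum = 4.5625979.
SE = √(4.5625979) = 2.14.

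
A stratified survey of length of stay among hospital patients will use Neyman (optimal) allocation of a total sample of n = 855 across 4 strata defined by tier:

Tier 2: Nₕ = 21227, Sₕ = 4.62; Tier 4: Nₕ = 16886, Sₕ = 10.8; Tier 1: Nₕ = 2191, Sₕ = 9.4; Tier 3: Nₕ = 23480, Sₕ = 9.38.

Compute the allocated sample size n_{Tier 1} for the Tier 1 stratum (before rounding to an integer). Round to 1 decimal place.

Neyman allocation: nₕ = n·NₕSₕ / Σⱼ NⱼSⱼ.
Σ NⱼSⱼ = 21227·4.62 + 16886·10.8 + 2191·9.4 + 23480·9.38 = 521275.34.
n_{Tier 1} = 855·2191·9.4 / 521275.34 = 33.8.

33.8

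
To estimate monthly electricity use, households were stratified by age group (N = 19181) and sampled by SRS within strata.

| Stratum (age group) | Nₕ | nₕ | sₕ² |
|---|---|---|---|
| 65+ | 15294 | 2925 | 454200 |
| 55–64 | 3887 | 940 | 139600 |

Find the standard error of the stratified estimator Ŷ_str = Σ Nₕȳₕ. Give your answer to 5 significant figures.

176280

Var(Ŷ_str) = Σₕ Nₕ²(1 − fₕ)sₕ²/nₕ.
65+: 15294²·(1 − 2925/15294)·454200/2925 = 2.9374936 × 10^10.
55–64: 3887²·(1 − 940/3887)·139600/940 = 1.7011877 × 10^9.
Sum = 3.1076124 × 10^10.
SE = √(3.1076124 × 10^10) = 176280.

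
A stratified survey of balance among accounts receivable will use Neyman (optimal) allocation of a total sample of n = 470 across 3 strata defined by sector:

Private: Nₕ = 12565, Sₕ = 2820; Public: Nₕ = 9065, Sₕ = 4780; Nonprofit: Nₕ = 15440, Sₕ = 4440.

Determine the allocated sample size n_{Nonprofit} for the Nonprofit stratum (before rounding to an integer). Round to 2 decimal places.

218.71

Neyman allocation: nₕ = n·NₕSₕ / Σⱼ NⱼSⱼ.
Σ NⱼSⱼ = 12565·2820 + 9065·4780 + 15440·4440 = 1.473176 × 10^8.
n_{Nonprofit} = 470·15440·4440 / (1.473176 × 10^8) = 218.71.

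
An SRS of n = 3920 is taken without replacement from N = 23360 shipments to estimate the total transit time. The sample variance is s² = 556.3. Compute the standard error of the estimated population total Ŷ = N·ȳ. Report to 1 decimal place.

Var(Ŷ) = N²·Var(ȳ) = N²·(1 − n/N)·s²/n.
f = 3920/23360 = 0.16780822; Var(ȳ) = 0.83219178·556.3/3920 = 0.11809905.
Var(Ŷ) = 23360² · 0.11809905 = 6.4445423 × 10^7.
SE(Ŷ) = √(6.4445423 × 10^7) = 8027.8.

8027.8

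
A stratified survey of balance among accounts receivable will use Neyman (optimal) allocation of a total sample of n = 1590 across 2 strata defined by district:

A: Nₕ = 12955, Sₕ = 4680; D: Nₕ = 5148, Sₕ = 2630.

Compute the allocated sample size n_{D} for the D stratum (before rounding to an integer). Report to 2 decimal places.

290.25

Neyman allocation: nₕ = n·NₕSₕ / Σⱼ NⱼSⱼ.
Σ NⱼSⱼ = 12955·4680 + 5148·2630 = 7.416864 × 10^7.
n_{D} = 1590·5148·2630 / (7.416864 × 10^7) = 290.25.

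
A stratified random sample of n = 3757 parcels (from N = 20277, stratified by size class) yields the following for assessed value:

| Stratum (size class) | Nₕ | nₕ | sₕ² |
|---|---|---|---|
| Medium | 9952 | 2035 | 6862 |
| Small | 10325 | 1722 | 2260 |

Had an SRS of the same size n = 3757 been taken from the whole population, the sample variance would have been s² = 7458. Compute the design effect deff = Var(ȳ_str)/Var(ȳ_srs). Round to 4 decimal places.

0.5749

Var(ȳ_str) = Σ Wₕ²(1−fₕ)sₕ²/nₕ with Wₕ = Nₕ/20277:
  Medium: (9952/20277)²·(1−2035/9952)·6862/2035 = 0.64617464
  Small: (10325/20277)²·(1−1722/10325)·2260/1722 = 0.28353578
  → Var(ȳ_str) = 0.92971042.
Var(ȳ_srs) = (1 − 3757/20277)·7458/3757 = 1.6172886.
deff = 0.92971042 / 1.6172886 = 0.5749.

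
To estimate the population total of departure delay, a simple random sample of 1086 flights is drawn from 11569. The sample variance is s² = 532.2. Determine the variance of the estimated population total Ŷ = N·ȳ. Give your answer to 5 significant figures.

Var(Ŷ) = N²·Var(ȳ) = N²·(1 − n/N)·s²/n.
f = 1086/11569 = 0.09387155; Var(ȳ) = 0.90612845·532.2/1086 = 0.444053.
Var(Ŷ) = 11569² · 0.444053 = 5.9432835 × 10^7.

5.9433 × 10^7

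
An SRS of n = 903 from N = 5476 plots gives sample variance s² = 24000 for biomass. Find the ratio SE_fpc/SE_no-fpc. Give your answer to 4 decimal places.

0.9138

f = n/N = 903/5476 = 0.16490139.
SE_no-fpc = √(s²/n) = 5.1553926; SE_fpc = √((1−f)s²/n) = 4.7111901.
Ratio = √(1−f) = 0.91383730.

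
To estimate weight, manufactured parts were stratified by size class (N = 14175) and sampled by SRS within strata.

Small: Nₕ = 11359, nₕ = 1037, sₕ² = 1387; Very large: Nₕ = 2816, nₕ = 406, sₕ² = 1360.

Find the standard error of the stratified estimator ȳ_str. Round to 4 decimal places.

Var(ȳ_str) = Σₕ Wₕ²(1 − fₕ)sₕ²/nₕ with Wₕ = Nₕ/N, N = 14175.
Small: Wₕ = 0.80134039; term = 0.80134039²·(1 − 0.09129325)·1387/1037 = 0.78046876.
Very large: Wₕ = 0.19865961; term = 0.19865961²·(1 − 0.14417614)·1360/406 = 0.11314007.
Sum = 0.89360883.
SE = √(0.89360883) = 0.9453.

0.9453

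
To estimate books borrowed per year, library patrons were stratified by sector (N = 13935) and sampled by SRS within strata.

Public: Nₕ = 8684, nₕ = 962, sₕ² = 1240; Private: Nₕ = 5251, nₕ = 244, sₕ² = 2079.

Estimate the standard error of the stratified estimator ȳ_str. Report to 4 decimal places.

1.2644

Var(ȳ_str) = Σₕ Wₕ²(1 − fₕ)sₕ²/nₕ with Wₕ = Nₕ/N, N = 13935.
Public: Wₕ = 0.62317905; term = 0.62317905²·(1 − 0.11077844)·1240/962 = 0.4451253.
Private: Wₕ = 0.37682095; term = 0.37682095²·(1 − 0.04646734)·2079/244 = 1.1536401.
Sum = 1.5987654.
SE = √(1.5987654) = 1.2644.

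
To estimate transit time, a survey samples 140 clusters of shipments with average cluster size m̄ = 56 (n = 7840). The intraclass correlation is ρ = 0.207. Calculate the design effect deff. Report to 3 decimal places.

12.385

deff = 1 + (56 − 1)·0.207 = 1 + 11.385 = 12.385.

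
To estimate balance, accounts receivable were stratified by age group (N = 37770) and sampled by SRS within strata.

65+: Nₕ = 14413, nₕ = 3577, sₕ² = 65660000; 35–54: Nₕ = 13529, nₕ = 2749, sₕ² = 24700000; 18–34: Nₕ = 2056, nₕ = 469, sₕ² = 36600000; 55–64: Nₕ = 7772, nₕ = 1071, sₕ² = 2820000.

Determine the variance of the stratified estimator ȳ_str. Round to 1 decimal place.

3202.8

Var(ȳ_str) = Σₕ Wₕ²(1 − fₕ)sₕ²/nₕ with Wₕ = Nₕ/N, N = 37770.
65+: Wₕ = 0.38159915; term = 0.38159915²·(1 − 0.24817873)·65660000/3577 = 2009.608.
35–54: Wₕ = 0.35819433; term = 0.35819433²·(1 − 0.20319314)·24700000/2749 = 918.57094.
18–34: Wₕ = 0.05443474; term = 0.05443474²·(1 − 0.22811284)·36600000/469 = 178.49017.
55–64: Wₕ = 0.20577178; term = 0.20577178²·(1 − 0.13780237)·2820000/1071 = 96.125382.
Sum = 3202.7945.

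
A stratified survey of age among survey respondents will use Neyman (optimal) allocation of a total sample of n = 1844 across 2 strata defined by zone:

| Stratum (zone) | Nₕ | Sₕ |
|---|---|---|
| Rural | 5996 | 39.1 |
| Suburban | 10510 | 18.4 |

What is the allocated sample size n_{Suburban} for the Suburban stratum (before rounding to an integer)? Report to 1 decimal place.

Neyman allocation: nₕ = n·NₕSₕ / Σⱼ NⱼSⱼ.
Σ NⱼSⱼ = 5996·39.1 + 10510·18.4 = 427827.6.
n_{Suburban} = 1844·10510·18.4 / 427827.6 = 833.5.

833.5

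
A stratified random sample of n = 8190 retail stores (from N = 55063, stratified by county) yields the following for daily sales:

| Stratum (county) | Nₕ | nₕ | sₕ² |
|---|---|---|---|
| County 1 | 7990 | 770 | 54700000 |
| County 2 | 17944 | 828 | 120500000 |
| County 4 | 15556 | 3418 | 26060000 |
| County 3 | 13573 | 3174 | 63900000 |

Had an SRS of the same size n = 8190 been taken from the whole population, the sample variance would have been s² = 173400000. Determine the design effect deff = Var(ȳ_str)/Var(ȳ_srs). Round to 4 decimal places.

Var(ȳ_str) = Σ Wₕ²(1−fₕ)sₕ²/nₕ with Wₕ = Nₕ/55063:
  County 1: (7990/55063)²·(1−770/7990)·54700000/770 = 1351.6394
  County 2: (17944/55063)²·(1−828/17944)·120500000/828 = 14742.071
  County 4: (15556/55063)²·(1−3418/15556)·26060000/3418 = 474.81855
  County 3: (13573/55063)²·(1−3174/13573)·63900000/3174 = 937.22017
  → Var(ȳ_str) = 17505.749.
Var(ȳ_srs) = (1 − 8190/55063)·173400000/8190 = 18023.041.
deff = 17505.749 / 18023.041 = 0.9713.

0.9713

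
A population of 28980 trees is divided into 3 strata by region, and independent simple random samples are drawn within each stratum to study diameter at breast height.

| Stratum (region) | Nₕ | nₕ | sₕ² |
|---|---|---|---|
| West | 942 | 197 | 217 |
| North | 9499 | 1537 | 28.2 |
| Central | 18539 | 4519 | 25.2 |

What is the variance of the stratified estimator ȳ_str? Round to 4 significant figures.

0.004299

Var(ȳ_str) = Σₕ Wₕ²(1 − fₕ)sₕ²/nₕ with Wₕ = Nₕ/N, N = 28980.
West: Wₕ = 0.03250518; term = 0.03250518²·(1 − 0.20912951)·217/197 = 9.2045788 × 10^-4.
North: Wₕ = 0.32777778; term = 0.32777778²·(1 − 0.16180651)·28.2/1537 = 0.0016522606.
Central: Wₕ = 0.63971705; term = 0.63971705²·(1 − 0.24375641)·25.2/4519 = 0.001725821.
Sum = 0.0042985395.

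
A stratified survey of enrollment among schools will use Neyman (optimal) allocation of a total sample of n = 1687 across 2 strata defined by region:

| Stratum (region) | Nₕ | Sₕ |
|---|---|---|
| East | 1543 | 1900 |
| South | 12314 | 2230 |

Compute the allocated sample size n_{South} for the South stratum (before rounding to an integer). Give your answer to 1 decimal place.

1524.3

Neyman allocation: nₕ = n·NₕSₕ / Σⱼ NⱼSⱼ.
Σ NⱼSⱼ = 1543·1900 + 12314·2230 = 3.039192 × 10^7.
n_{South} = 1687·12314·2230 / (3.039192 × 10^7) = 1524.3.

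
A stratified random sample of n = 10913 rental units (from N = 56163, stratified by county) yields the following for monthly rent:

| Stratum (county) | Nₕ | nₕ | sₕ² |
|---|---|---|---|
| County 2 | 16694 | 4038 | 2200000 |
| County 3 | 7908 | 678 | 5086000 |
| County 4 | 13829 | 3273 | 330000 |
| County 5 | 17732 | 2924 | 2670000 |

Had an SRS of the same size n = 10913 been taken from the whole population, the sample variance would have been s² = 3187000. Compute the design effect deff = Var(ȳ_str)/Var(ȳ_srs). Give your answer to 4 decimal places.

1.0759

Var(ȳ_str) = Σ Wₕ²(1−fₕ)sₕ²/nₕ with Wₕ = Nₕ/56163:
  County 2: (16694/56163)²·(1−4038/16694)·2200000/4038 = 36.493259
  County 3: (7908/56163)²·(1−678/7908)·5086000/678 = 135.97248
  County 4: (13829/56163)²·(1−3273/13829)·330000/3273 = 4.6661371
  County 5: (17732/56163)²·(1−2924/17732)·2670000/2924 = 76.012922
  → Var(ȳ_str) = 253.1448.
Var(ȳ_srs) = (1 − 10913/56163)·3187000/10913 = 235.29148.
deff = 253.1448 / 235.29148 = 1.0759.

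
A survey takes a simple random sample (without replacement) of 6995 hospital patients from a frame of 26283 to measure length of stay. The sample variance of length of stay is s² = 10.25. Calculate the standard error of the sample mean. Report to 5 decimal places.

Under SRS without replacement, Var(ȳ) = (1 − f)·s²/n with f = n/N = 6995/26283 = 0.26614161.
Var(ȳ) = (1 − 0.26614161)·10.25/6995 = 0.73385839·0.0014653324 = 0.0010753465.
SE(ȳ) = √(0.0010753465) = 0.03279.

0.03279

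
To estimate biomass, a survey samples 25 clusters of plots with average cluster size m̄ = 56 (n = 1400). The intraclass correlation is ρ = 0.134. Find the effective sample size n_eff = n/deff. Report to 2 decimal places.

167.26

deff = 1 + (56 − 1)·0.134 = 1 + 7.37 = 8.37.
n_eff = 1400 / 8.37 = 167.26.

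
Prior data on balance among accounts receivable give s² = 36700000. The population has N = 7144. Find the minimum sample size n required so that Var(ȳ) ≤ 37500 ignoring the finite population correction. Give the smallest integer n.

979

Without fpc, n₀ = s²/D = 36700000/37500 = 978.6667.
Rounding up, n = 979.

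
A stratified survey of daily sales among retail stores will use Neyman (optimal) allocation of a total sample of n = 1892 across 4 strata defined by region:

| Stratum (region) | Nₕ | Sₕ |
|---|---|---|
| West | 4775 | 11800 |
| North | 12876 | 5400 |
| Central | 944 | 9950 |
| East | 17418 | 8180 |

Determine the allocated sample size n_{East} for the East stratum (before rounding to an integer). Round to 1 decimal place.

970.6

Neyman allocation: nₕ = n·NₕSₕ / Σⱼ NⱼSⱼ.
Σ NⱼSⱼ = 4775·11800 + 12876·5400 + 944·9950 + 17418·8180 = 2.7774744 × 10^8.
n_{East} = 1892·17418·8180 / (2.7774744 × 10^8) = 970.6.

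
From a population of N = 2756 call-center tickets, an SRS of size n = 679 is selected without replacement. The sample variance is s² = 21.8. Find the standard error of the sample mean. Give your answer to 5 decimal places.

Under SRS without replacement, Var(ȳ) = (1 − f)·s²/n with f = n/N = 679/2756 = 0.24637155.
Var(ȳ) = (1 − 0.24637155)·21.8/679 = 0.75362845·0.032106038 = 0.024196024.
SE(ȳ) = √(0.024196024) = 0.15555.

0.15555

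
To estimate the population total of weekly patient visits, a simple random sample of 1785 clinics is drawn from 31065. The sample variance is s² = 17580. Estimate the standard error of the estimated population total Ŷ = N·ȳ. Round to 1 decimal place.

94648.0

Var(Ŷ) = N²·Var(ȳ) = N²·(1 − n/N)·s²/n.
f = 1785/31065 = 0.05746016; Var(ȳ) = 0.94253984·17580/1785 = 9.2828293.
Var(Ŷ) = 31065² · 9.2828293 = 8.958248 × 10^9.
SE(Ŷ) = √(8.958248 × 10^9) = 94648.0.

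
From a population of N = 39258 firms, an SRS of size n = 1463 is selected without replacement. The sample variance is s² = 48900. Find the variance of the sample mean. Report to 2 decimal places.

Under SRS without replacement, Var(ȳ) = (1 − f)·s²/n with f = n/N = 1463/39258 = 0.03726629.
Var(ȳ) = (1 − 0.03726629)·48900/1463 = 0.96273371·33.42447 = 32.178864.

32.18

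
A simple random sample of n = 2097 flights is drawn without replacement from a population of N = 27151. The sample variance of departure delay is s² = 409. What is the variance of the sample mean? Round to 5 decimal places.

Under SRS without replacement, Var(ȳ) = (1 − f)·s²/n with f = n/N = 2097/27151 = 0.07723472.
Var(ȳ) = (1 − 0.07723472)·409/2097 = 0.92276528·0.19504053 = 0.17997663.

0.17998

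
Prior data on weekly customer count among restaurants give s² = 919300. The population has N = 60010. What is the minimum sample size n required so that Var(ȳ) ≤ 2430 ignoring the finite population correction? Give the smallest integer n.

379

Without fpc, n₀ = s²/D = 919300/2430 = 378.3128.
Rounding up, n = 379.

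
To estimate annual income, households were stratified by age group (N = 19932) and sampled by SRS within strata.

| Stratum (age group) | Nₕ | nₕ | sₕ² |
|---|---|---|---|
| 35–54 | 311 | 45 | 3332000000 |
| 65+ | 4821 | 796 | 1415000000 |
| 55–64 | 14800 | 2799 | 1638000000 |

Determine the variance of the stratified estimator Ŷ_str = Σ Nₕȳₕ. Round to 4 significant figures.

1.446 × 10^14

Var(Ŷ_str) = Σₕ Nₕ²(1 − fₕ)sₕ²/nₕ.
35–54: 311²·(1 − 45/311)·3332000000/45 = 6.1254007 × 10^12.
65+: 4821²·(1 − 796/4821)·1415000000/796 = 3.4494225 × 10^13.
55–64: 14800²·(1 − 2799/14800)·1638000000/2799 = 1.0394178 × 10^14.
Sum = 1.4456141 × 10^14.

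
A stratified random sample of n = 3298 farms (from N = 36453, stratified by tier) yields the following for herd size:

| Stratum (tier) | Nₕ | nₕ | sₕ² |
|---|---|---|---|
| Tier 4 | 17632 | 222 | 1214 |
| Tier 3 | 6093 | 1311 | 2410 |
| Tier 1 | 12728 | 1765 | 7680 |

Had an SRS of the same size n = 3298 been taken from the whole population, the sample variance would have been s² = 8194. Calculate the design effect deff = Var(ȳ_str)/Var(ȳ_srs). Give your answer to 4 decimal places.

Var(ȳ_str) = Σ Wₕ²(1−fₕ)sₕ²/nₕ with Wₕ = Nₕ/36453:
  Tier 4: (17632/36453)²·(1−222/17632)·1214/222 = 1.2632797
  Tier 3: (6093/36453)²·(1−1311/6093)·2410/1311 = 0.040307749
  Tier 1: (12728/36453)²·(1−1765/12728)·7680/1765 = 0.45691934
  → Var(ȳ_str) = 1.7605068.
Var(ȳ_srs) = (1 − 3298/36453)·8194/3298 = 2.2597535.
deff = 1.7605068 / 2.2597535 = 0.7791.

0.7791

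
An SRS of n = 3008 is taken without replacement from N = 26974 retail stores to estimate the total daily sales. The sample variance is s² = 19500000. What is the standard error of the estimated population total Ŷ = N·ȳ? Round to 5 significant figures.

Var(Ŷ) = N²·Var(ȳ) = N²·(1 − n/N)·s²/n.
f = 3008/26974 = 0.11151479; Var(ȳ) = 0.88848521·19500000/3008 = 5759.7944.
Var(Ŷ) = 26974² · 5759.7944 = 4.1908073 × 10^12.
SE(Ŷ) = √(4.1908073 × 10^12) = 2.0471 × 10^6.

2.0471 × 10^6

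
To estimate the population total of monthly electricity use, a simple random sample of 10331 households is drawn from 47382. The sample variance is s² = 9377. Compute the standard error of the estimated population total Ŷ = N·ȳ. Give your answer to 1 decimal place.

39917.9

Var(Ŷ) = N²·Var(ȳ) = N²·(1 − n/N)·s²/n.
f = 10331/47382 = 0.21803639; Var(ȳ) = 0.78196361·9377/10331 = 0.70975441.
Var(Ŷ) = 47382² · 0.70975441 = 1.5934369 × 10^9.
SE(Ŷ) = √(1.5934369 × 10^9) = 39917.9.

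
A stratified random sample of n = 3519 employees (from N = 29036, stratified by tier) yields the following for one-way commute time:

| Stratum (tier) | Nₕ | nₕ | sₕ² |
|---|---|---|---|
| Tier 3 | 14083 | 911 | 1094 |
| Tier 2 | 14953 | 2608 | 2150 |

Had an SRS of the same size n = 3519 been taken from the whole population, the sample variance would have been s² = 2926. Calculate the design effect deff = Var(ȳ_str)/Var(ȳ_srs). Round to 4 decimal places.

0.6086

Var(ȳ_str) = Σ Wₕ²(1−fₕ)sₕ²/nₕ with Wₕ = Nₕ/29036:
  Tier 3: (14083/29036)²·(1−911/14083)·1094/911 = 0.264224
  Tier 2: (14953/29036)²·(1−2608/14953)·2150/2608 = 0.1804998
  → Var(ȳ_str) = 0.4447238.
Var(ȳ_srs) = (1 − 3519/29036)·2926/3519 = 0.73071476.
deff = 0.4447238 / 0.73071476 = 0.6086.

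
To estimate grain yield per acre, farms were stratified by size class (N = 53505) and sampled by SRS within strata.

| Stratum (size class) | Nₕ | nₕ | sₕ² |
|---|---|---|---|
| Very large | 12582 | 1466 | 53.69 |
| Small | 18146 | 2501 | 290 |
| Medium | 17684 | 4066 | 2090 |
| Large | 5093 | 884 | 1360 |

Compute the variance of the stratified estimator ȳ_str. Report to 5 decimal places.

Var(ȳ_str) = Σₕ Wₕ²(1 − fₕ)sₕ²/nₕ with Wₕ = Nₕ/N, N = 53505.
Very large: Wₕ = 0.23515559; term = 0.23515559²·(1 − 0.11651566)·53.69/1466 = 0.0017892413.
Small: Wₕ = 0.33914587; term = 0.33914587²·(1 − 0.13782652)·290/2501 = 0.011498787.
Medium: Wₕ = 0.33051117; term = 0.33051117²·(1 − 0.22992536)·2090/4066 = 0.043239833.
Large: Wₕ = 0.09518737; term = 0.09518737²·(1 − 0.17357157)·1360/884 = 0.011519948.
Sum = 0.068047809.

0.06805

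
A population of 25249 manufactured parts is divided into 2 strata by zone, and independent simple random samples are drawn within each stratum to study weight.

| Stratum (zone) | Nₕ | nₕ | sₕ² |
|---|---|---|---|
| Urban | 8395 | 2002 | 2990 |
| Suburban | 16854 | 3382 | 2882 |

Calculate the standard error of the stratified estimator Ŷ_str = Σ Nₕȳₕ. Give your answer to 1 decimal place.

16542.2

Var(Ŷ_str) = Σₕ Nₕ²(1 − fₕ)sₕ²/nₕ.
Urban: 8395²·(1 − 2002/8395)·2990/2002 = 8.0155351 × 10^7.
Suburban: 16854²·(1 − 3382/16854)·2882/3382 = 1.9348862 × 10^8.
Sum = 2.7364397 × 10^8.
SE = √(2.7364397 × 10^8) = 16542.2.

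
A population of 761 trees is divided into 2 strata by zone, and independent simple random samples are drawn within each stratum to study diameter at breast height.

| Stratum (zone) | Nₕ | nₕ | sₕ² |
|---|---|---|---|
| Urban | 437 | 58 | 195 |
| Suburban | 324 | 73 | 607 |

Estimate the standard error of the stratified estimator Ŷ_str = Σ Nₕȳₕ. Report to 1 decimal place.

Var(Ŷ_str) = Σₕ Nₕ²(1 − fₕ)sₕ²/nₕ.
Urban: 437²·(1 − 58/437)·195/58 = 556835.95.
Suburban: 324²·(1 − 73/324)·607/73 = 676214.63.
Sum = 1.2330506 × 10^6.
SE = √(1.2330506 × 10^6) = 1110.4.

1110.4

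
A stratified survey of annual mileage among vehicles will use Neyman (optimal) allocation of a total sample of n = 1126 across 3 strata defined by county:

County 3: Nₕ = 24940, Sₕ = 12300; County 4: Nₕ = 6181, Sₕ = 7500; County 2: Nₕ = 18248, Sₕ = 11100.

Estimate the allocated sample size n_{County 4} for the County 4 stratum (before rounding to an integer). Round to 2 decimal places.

93.94

Neyman allocation: nₕ = n·NₕSₕ / Σⱼ NⱼSⱼ.
Σ NⱼSⱼ = 24940·12300 + 6181·7500 + 18248·11100 = 5.556723 × 10^8.
n_{County 4} = 1126·6181·7500 / (5.556723 × 10^8) = 93.94.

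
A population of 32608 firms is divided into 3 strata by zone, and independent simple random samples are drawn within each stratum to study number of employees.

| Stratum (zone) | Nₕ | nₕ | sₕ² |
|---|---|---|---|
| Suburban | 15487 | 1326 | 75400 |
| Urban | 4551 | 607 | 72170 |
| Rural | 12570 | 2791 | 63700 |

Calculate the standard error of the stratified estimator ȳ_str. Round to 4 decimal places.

Var(ȳ_str) = Σₕ Wₕ²(1 − fₕ)sₕ²/nₕ with Wₕ = Nₕ/N, N = 32608.
Suburban: Wₕ = 0.47494480; term = 0.47494480²·(1 − 0.08562020)·75400/1326 = 11.728453.
Urban: Wₕ = 0.13956698; term = 0.13956698²·(1 − 0.13337728)·72170/607 = 2.0070742.
Rural: Wₕ = 0.38548822; term = 0.38548822²·(1 − 0.22203660)·63700/2791 = 2.6385237.
Sum = 16.374051.
SE = √(16.374051) = 4.0465.

4.0465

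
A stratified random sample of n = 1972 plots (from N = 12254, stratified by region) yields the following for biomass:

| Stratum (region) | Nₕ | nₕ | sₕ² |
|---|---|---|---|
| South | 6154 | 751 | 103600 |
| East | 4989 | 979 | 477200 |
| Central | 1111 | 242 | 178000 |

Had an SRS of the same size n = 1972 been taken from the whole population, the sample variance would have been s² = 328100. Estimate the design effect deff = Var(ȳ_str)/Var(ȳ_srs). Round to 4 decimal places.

0.7179

Var(ȳ_str) = Σ Wₕ²(1−fₕ)sₕ²/nₕ with Wₕ = Nₕ/12254:
  South: (6154/12254)²·(1−751/6154)·103600/751 = 30.546153
  East: (4989/12254)²·(1−979/4989)·477200/979 = 64.941134
  Central: (1111/12254)²·(1−242/1111)·178000/242 = 4.729146
  → Var(ȳ_str) = 100.21643.
Var(ȳ_srs) = (1 − 1972/12254)·328100/1972 = 139.60438.
deff = 100.21643 / 139.60438 = 0.7179.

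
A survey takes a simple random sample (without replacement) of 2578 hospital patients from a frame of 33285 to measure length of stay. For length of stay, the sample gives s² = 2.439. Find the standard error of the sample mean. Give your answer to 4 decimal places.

Under SRS without replacement, Var(ȳ) = (1 − f)·s²/n with f = n/N = 2578/33285 = 0.07745231.
Var(ȳ) = (1 − 0.07745231)·2.439/2578 = 0.92254769·9.4608223 × 10^-4 = 8.7280598 × 10^-4.
SE(ȳ) = √(8.7280598 × 10^-4) = 0.0295.

0.0295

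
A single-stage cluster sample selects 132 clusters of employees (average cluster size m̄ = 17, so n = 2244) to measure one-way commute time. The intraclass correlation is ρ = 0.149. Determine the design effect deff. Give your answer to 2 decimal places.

deff = 1 + (17 − 1)·0.149 = 1 + 2.384 = 3.384.

3.38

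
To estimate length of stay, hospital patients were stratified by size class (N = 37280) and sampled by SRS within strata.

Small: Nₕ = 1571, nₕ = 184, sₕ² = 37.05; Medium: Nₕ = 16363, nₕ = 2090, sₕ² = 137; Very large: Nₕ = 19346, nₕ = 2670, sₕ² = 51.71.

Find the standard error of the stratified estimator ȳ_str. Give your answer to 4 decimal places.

Var(ȳ_str) = Σₕ Wₕ²(1 − fₕ)sₕ²/nₕ with Wₕ = Nₕ/N, N = 37280.
Small: Wₕ = 0.04214056; term = 0.04214056²·(1 − 0.11712285)·37.05/184 = 3.1569756 × 10^-4.
Medium: Wₕ = 0.43892167; term = 0.43892167²·(1 − 0.12772719)·137/2090 = 0.01101541.
Very large: Wₕ = 0.51893777; term = 0.51893777²·(1 − 0.13801303)·51.71/2670 = 0.0044956712.
Sum = 0.015826779.
SE = √(0.015826779) = 0.1258.

0.1258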